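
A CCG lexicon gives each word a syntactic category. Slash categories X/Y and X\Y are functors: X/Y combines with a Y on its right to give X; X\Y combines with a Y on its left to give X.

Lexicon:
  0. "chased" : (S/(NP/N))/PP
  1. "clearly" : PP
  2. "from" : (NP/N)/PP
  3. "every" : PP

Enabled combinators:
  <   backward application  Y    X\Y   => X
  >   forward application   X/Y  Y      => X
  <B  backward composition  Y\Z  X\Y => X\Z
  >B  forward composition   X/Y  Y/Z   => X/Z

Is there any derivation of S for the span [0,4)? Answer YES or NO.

[0,4] S   >
  [0,2] S/(NP/N)   >
    [0,1] "chased" : (S/(NP/N))/PP
    [1,2] "clearly" : PP
  [2,4] NP/N   >
    [2,3] "from" : (NP/N)/PP
    [3,4] "every" : PP

YES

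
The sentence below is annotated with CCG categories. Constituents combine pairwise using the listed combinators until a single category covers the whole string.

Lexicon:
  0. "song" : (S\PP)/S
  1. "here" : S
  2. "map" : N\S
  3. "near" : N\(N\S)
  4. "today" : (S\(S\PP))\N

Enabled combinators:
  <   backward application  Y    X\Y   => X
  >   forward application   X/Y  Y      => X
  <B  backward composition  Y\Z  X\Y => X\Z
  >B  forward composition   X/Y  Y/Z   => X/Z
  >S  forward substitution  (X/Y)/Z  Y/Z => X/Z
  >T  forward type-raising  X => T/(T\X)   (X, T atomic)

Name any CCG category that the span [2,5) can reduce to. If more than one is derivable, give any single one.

[0,5] S   <
  [0,2] S\PP   >
    [0,1] "song" : (S\PP)/S
    [1,2] "here" : S
  [2,5] S\(S\PP)   <
    [2,4] N   <
      [2,3] "map" : N\S
      [3,4] "near" : N\(N\S)
    [4,5] "today" : (S\(S\PP))\N

S\(S\PP)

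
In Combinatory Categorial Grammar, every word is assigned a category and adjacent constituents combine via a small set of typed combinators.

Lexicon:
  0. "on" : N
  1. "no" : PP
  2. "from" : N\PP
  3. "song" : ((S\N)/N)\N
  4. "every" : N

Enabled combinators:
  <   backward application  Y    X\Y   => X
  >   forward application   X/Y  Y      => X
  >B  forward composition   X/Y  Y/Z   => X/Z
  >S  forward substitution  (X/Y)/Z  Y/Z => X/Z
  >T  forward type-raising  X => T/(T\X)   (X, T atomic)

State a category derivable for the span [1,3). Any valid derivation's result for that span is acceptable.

[0,5] S   >
  [0,1] S/(S\N)   >T
    [0,1] "on" : N
  [1,5] S\N   >
    [1,4] (S\N)/N   <
      [1,3] N   >
        [1,2] N/(N\PP)   >T
          [1,2] "no" : PP
        [2,3] "from" : N\PP
      [3,4] "song" : ((S\N)/N)\N
    [4,5] "every" : N

N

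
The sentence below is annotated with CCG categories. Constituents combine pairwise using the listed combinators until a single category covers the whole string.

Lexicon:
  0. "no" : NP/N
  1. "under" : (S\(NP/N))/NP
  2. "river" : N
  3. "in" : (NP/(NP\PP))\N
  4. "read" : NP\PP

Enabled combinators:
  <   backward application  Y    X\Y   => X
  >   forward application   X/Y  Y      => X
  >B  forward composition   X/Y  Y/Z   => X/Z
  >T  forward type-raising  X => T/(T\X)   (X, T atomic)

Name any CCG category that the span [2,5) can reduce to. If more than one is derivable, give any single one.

[0,5] S   <
  [0,1] "no" : NP/N
  [1,5] S\(NP/N)   >
    [1,2] "under" : (S\(NP/N))/NP
    [2,5] NP   >
      [2,4] NP/(NP\PP)   <
        [2,3] "river" : N
        [3,4] "in" : (NP/(NP\PP))\N
      [4,5] "read" : NP\PP

NP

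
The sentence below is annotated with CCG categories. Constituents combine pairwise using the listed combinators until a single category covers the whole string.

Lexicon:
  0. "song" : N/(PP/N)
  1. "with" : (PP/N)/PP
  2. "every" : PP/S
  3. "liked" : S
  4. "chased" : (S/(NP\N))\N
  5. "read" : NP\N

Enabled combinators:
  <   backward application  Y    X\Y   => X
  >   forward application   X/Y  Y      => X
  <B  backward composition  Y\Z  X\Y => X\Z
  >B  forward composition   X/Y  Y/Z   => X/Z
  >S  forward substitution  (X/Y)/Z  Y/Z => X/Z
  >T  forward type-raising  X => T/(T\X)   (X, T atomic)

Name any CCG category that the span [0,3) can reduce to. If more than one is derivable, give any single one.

N/S

[0,6] S   >
  [0,5] S/(NP\N)   <
    [0,4] N   >
      [0,3] N/S   >B
        [0,2] N/PP   >B
          [0,1] "song" : N/(PP/N)
          [1,2] "with" : (PP/N)/PP
        [2,3] "every" : PP/S
      [3,4] "liked" : S
    [4,5] "chased" : (S/(NP\N))\N
  [5,6] "read" : NP\N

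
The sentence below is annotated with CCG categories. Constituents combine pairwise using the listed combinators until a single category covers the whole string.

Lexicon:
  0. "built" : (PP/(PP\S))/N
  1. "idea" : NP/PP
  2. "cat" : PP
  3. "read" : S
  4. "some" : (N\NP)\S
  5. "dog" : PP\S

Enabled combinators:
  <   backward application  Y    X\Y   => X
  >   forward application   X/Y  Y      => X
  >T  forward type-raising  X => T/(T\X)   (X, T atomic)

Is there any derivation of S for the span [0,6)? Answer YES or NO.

NO

(PP/(PP\S))/N NP/PP PP S (N\NP)\S PP\S
CKY chart[0,6] = {N/(N\PP), NP/(NP\PP), PP, PP/(PP\PP), S/(S\PP)}; S ∉ chart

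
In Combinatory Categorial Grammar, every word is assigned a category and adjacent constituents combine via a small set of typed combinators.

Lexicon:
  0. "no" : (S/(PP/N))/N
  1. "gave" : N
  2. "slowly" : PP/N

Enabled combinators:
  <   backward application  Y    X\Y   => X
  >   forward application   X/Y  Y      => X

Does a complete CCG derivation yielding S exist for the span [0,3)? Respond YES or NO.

[0,3] S   >
  [0,2] S/(PP/N)   >
    [0,1] "no" : (S/(PP/N))/N
    [1,2] "gave" : N
  [2,3] "slowly" : PP/N

YES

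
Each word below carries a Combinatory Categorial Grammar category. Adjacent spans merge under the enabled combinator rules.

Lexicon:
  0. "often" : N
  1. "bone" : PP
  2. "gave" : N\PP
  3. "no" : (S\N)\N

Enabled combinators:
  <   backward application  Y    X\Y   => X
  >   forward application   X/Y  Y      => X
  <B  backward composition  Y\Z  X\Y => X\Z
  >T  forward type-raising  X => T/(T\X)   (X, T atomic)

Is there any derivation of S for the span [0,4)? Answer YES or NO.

[0,4] S   <
  [0,1] "often" : N
  [1,4] S\N   <
    [1,3] N   <
      [1,2] "bone" : PP
      [2,3] "gave" : N\PP
    [3,4] "no" : (S\N)\N

YES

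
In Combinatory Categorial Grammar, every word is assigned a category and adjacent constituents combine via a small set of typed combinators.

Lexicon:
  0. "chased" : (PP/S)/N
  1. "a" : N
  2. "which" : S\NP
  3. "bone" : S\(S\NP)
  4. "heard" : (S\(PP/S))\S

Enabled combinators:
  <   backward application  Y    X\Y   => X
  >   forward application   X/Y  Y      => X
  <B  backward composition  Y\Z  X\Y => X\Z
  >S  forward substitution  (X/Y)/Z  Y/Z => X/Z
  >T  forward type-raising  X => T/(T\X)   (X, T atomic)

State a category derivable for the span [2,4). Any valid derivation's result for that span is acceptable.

S

[0,5] S   <
  [0,2] PP/S   >
    [0,1] "chased" : (PP/S)/N
    [1,2] "a" : N
  [2,5] S\(PP/S)   <
    [2,4] S   <
      [2,3] "which" : S\NP
      [3,4] "bone" : S\(S\NP)
    [4,5] "heard" : (S\(PP/S))\S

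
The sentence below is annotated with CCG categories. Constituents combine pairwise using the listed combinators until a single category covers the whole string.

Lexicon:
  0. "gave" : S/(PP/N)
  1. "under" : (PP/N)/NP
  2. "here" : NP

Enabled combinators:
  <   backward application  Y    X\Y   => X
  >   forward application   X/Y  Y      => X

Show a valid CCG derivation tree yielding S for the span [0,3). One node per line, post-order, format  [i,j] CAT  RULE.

[0,1] S/(PP/N)  lex  "gave"
[1,2] (PP/N)/NP  lex  "under"
[2,3] NP  lex  "here"
[1,3] PP/N  >  k=2
[0,3] S  >  k=1

[0,3] S   >
  [0,1] "gave" : S/(PP/N)
  [1,3] PP/N   >
    [1,2] "under" : (PP/N)/NP
    [2,3] "here" : NP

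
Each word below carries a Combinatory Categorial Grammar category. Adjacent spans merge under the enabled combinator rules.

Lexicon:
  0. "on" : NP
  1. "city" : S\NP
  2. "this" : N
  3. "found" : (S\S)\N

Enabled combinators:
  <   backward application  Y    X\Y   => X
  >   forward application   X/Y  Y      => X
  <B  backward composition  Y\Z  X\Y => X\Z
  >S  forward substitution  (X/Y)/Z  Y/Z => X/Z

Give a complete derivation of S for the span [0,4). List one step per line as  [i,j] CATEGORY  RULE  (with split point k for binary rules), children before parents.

[0,1] NP  lex  "on"
[1,2] S\NP  lex  "city"
[2,3] N  lex  "this"
[3,4] (S\S)\N  lex  "found"
[2,4] S\S  <  k=3
[1,4] S\NP  <B  k=2
[0,4] S  <  k=1

[0,4] S   <
  [0,1] "on" : NP
  [1,4] S\NP   <B
    [1,2] "city" : S\NP
    [2,4] S\S   <
      [2,3] "this" : N
      [3,4] "found" : (S\S)\N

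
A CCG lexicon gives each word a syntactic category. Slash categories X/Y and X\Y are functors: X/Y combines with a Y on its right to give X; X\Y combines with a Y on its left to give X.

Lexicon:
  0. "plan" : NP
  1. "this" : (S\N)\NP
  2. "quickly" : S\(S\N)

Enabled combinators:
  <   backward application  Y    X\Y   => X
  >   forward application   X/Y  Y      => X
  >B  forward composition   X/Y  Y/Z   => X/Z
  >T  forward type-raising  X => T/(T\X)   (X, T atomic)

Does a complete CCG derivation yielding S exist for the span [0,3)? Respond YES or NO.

YES

[0,3] S   <
  [0,2] S\N   <
    [0,1] "plan" : NP
    [1,2] "this" : (S\N)\NP
  [2,3] "quickly" : S\(S\N)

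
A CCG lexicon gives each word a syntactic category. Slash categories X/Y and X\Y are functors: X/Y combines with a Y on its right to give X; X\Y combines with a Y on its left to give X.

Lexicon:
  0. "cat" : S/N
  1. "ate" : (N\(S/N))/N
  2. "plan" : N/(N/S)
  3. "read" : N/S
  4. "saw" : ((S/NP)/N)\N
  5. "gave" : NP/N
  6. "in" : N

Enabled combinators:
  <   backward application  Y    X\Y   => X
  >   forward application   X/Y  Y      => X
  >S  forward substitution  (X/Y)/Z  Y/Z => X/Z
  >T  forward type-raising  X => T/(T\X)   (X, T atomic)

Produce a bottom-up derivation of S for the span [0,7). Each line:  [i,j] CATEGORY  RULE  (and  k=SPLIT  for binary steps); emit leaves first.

[0,7] S   >
  [0,6] S/N   >S
    [0,5] (S/NP)/N   <
      [0,4] N   <
        [0,1] "cat" : S/N
        [1,4] N\(S/N)   >
          [1,2] "ate" : (N\(S/N))/N
          [2,4] N   >
            [2,3] "plan" : N/(N/S)
            [3,4] "read" : N/S
      [4,5] "saw" : ((S/NP)/N)\N
    [5,6] "gave" : NP/N
  [6,7] "in" : N

[0,1] S/N  lex  "cat"
[1,2] (N\(S/N))/N  lex  "ate"
[2,3] N/(N/S)  lex  "plan"
[3,4] N/S  lex  "read"
[2,4] N  >  k=3
[1,4] N\(S/N)  >  k=2
[0,4] N  <  k=1
[4,5] ((S/NP)/N)\N  lex  "saw"
[0,5] (S/NP)/N  <  k=4
[5,6] NP/N  lex  "gave"
[0,6] S/N  >S  k=5
[6,7] N  lex  "in"
[0,7] S  >  k=6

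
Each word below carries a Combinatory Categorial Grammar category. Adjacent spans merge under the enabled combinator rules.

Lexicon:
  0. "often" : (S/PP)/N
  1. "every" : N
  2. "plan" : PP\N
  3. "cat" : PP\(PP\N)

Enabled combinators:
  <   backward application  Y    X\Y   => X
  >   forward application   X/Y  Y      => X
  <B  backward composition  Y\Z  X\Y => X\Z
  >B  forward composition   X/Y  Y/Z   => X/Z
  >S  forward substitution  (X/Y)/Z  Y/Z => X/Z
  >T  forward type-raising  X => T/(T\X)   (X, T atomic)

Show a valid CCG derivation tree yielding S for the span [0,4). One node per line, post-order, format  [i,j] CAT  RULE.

[0,1] (S/PP)/N  lex  "often"
[1,2] N  lex  "every"
[0,2] S/PP  >  k=1
[2,3] PP\N  lex  "plan"
[3,4] PP\(PP\N)  lex  "cat"
[2,4] PP  <  k=3
[0,4] S  >  k=2

[0,4] S   >
  [0,2] S/PP   >
    [0,1] "often" : (S/PP)/N
    [1,2] "every" : N
  [2,4] PP   <
    [2,3] "plan" : PP\N
    [3,4] "cat" : PP\(PP\N)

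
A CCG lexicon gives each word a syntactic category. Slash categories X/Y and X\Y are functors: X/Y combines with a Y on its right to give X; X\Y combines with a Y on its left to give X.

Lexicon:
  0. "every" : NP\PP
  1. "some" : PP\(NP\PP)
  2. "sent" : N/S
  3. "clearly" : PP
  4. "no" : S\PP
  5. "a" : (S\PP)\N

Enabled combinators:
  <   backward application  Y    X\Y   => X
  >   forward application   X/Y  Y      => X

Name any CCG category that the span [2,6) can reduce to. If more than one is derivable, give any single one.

[0,6] S   <
  [0,2] PP   <
    [0,1] "every" : NP\PP
    [1,2] "some" : PP\(NP\PP)
  [2,6] S\PP   <
    [2,5] N   >
      [2,3] "sent" : N/S
      [3,5] S   <
        [3,4] "clearly" : PP
        [4,5] "no" : S\PP
    [5,6] "a" : (S\PP)\N

S\PP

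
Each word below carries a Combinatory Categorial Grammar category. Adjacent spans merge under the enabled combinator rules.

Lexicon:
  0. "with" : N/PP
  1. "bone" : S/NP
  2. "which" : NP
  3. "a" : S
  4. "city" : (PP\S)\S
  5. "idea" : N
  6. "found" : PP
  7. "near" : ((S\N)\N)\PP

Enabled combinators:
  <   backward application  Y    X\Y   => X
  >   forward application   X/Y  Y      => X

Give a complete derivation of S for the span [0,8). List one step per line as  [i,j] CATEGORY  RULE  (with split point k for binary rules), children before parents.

[0,1] N/PP  lex  "with"
[1,2] S/NP  lex  "bone"
[2,3] NP  lex  "which"
[1,3] S  >  k=2
[3,4] S  lex  "a"
[4,5] (PP\S)\S  lex  "city"
[3,5] PP\S  <  k=4
[1,5] PP  <  k=3
[0,5] N  >  k=1
[5,6] N  lex  "idea"
[6,7] PP  lex  "found"
[7,8] ((S\N)\N)\PP  lex  "near"
[6,8] (S\N)\N  <  k=7
[5,8] S\N  <  k=6
[0,8] S  <  k=5

[0,8] S   <
  [0,5] N   >
    [0,1] "with" : N/PP
    [1,5] PP   <
      [1,3] S   >
        [1,2] "bone" : S/NP
        [2,3] "which" : NP
      [3,5] PP\S   <
        [3,4] "a" : S
        [4,5] "city" : (PP\S)\S
  [5,8] S\N   <
    [5,6] "idea" : N
    [6,8] (S\N)\N   <
      [6,7] "found" : PP
      [7,8] "near" : ((S\N)\N)\PP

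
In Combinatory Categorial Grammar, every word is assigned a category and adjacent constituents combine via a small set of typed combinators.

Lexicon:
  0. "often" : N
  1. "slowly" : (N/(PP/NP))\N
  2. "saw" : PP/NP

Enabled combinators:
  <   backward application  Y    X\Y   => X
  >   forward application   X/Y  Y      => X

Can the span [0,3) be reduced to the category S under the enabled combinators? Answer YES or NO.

N (N/(PP/NP))\N PP/NP
CKY chart[0,3] = {N}; S ∉ chart

NO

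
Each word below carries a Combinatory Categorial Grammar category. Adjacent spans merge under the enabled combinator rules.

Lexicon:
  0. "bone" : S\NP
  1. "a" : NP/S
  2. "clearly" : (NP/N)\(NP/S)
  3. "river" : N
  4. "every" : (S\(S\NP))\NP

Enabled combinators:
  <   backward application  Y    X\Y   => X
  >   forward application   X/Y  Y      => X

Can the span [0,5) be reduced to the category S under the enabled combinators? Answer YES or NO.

[0,5] S   <
  [0,1] "bone" : S\NP
  [1,5] S\(S\NP)   <
    [1,4] NP   >
      [1,3] NP/N   <
        [1,2] "a" : NP/S
        [2,3] "clearly" : (NP/N)\(NP/S)
      [3,4] "river" : N
    [4,5] "every" : (S\(S\NP))\NP

YES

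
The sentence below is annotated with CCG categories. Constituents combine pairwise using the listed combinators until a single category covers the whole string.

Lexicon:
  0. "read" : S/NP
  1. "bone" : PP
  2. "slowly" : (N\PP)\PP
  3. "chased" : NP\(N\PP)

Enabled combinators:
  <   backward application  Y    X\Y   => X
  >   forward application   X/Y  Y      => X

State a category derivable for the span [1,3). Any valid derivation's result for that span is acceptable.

N\PP

[0,4] S   >
  [0,1] "read" : S/NP
  [1,4] NP   <
    [1,3] N\PP   <
      [1,2] "bone" : PP
      [2,3] "slowly" : (N\PP)\PP
    [3,4] "chased" : NP\(N\PP)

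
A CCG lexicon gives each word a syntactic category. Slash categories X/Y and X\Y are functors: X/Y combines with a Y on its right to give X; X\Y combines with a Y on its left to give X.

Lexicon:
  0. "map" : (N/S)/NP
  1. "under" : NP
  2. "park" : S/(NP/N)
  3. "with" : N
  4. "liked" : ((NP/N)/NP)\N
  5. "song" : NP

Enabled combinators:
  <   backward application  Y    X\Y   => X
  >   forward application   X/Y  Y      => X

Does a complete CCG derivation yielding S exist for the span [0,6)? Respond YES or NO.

(N/S)/NP NP S/(NP/N) N ((NP/N)/NP)\N NP
CKY chart[0,6] = {N}; S ∉ chart

NO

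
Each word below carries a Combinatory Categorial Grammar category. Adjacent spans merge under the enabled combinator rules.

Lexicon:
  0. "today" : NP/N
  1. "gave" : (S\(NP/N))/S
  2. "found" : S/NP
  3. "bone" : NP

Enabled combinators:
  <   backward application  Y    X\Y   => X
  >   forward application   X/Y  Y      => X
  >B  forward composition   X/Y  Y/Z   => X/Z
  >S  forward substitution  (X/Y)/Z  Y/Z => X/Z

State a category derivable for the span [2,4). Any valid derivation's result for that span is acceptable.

S

[0,4] S   <
  [0,1] "today" : NP/N
  [1,4] S\(NP/N)   >
    [1,2] "gave" : (S\(NP/N))/S
    [2,4] S   >
      [2,3] "found" : S/NP
      [3,4] "bone" : NP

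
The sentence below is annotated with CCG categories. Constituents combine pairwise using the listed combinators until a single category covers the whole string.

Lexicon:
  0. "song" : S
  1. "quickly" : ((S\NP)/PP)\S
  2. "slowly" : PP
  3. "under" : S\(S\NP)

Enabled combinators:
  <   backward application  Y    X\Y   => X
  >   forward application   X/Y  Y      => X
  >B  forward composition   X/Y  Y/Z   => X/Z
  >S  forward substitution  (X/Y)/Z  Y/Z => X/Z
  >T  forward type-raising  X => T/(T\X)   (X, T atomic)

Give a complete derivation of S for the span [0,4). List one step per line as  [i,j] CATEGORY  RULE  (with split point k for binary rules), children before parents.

[0,4] S   <
  [0,3] S\NP   >
    [0,2] (S\NP)/PP   <
      [0,1] "song" : S
      [1,2] "quickly" : ((S\NP)/PP)\S
    [2,3] "slowly" : PP
  [3,4] "under" : S\(S\NP)

[0,1] S  lex  "song"
[1,2] ((S\NP)/PP)\S  lex  "quickly"
[0,2] (S\NP)/PP  <  k=1
[2,3] PP  lex  "slowly"
[0,3] S\NP  >  k=2
[3,4] S\(S\NP)  lex  "under"
[0,4] S  <  k=3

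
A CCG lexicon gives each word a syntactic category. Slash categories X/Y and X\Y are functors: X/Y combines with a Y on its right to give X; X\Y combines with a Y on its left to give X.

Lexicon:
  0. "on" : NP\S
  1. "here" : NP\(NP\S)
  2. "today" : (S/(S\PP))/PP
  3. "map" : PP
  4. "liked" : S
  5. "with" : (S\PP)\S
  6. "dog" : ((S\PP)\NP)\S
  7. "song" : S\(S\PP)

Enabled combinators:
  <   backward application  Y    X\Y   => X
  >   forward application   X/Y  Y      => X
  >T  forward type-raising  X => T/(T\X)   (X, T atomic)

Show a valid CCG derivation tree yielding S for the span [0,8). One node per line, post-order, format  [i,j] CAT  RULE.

[0,1] NP\S  lex  "on"
[1,2] NP\(NP\S)  lex  "here"
[0,2] NP  <  k=1
[2,3] (S/(S\PP))/PP  lex  "today"
[3,4] PP  lex  "map"
[2,4] S/(S\PP)  >  k=3
[4,5] S  lex  "liked"
[5,6] (S\PP)\S  lex  "with"
[4,6] S\PP  <  k=5
[2,6] S  >  k=4
[6,7] ((S\PP)\NP)\S  lex  "dog"
[2,7] (S\PP)\NP  <  k=6
[0,7] S\PP  <  k=2
[7,8] S\(S\PP)  lex  "song"
[0,8] S  <  k=7

[0,8] S   <
  [0,7] S\PP   <
    [0,2] NP   <
      [0,1] "on" : NP\S
      [1,2] "here" : NP\(NP\S)
    [2,7] (S\PP)\NP   <
      [2,6] S   >
        [2,4] S/(S\PP)   >
          [2,3] "today" : (S/(S\PP))/PP
          [3,4] "map" : PP
        [4,6] S\PP   <
          [4,5] "liked" : S
          [5,6] "with" : (S\PP)\S
      [6,7] "dog" : ((S\PP)\NP)\S
  [7,8] "song" : S\(S\PP)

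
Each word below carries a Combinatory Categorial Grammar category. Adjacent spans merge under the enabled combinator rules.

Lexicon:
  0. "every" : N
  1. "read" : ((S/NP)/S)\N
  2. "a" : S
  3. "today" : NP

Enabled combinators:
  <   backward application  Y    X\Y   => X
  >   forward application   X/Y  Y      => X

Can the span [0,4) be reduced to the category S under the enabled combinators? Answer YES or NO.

YES

[0,4] S   >
  [0,3] S/NP   >
    [0,2] (S/NP)/S   <
      [0,1] "every" : N
      [1,2] "read" : ((S/NP)/S)\N
    [2,3] "a" : S
  [3,4] "today" : NP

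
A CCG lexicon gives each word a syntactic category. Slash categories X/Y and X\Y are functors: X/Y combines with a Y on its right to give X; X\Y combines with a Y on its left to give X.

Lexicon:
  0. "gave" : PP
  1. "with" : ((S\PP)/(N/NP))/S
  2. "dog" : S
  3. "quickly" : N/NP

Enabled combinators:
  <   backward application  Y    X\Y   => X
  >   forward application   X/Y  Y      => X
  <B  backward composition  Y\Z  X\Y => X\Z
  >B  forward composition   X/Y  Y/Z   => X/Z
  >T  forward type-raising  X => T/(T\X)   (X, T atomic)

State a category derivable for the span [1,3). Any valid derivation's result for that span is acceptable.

(S\PP)/(N/NP)

[0,4] S   >
  [0,1] S/(S\PP)   >T
    [0,1] "gave" : PP
  [1,4] S\PP   >
    [1,3] (S\PP)/(N/NP)   >
      [1,2] "with" : ((S\PP)/(N/NP))/S
      [2,3] "dog" : S
    [3,4] "quickly" : N/NP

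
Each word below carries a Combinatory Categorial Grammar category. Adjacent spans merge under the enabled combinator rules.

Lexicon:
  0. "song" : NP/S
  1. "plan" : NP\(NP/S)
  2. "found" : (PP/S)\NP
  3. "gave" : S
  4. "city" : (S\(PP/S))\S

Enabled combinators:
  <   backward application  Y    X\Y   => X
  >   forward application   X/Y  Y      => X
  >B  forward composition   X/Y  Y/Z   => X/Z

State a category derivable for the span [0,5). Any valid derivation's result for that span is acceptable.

S

[0,5] S   <
  [0,3] PP/S   <
    [0,2] NP   <
      [0,1] "song" : NP/S
      [1,2] "plan" : NP\(NP/S)
    [2,3] "found" : (PP/S)\NP
  [3,5] S\(PP/S)   <
    [3,4] "gave" : S
    [4,5] "city" : (S\(PP/S))\S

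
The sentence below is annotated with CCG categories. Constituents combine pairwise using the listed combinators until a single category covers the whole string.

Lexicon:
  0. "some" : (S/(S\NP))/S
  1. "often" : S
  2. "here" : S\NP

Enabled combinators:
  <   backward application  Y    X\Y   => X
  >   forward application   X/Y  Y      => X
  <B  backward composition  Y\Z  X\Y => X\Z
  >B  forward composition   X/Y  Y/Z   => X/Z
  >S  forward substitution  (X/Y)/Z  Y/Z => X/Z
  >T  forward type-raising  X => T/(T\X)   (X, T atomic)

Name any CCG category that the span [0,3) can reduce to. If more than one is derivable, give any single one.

S

[0,3] S   >
  [0,2] S/(S\NP)   >
    [0,1] "some" : (S/(S\NP))/S
    [1,2] "often" : S
  [2,3] "here" : S\NP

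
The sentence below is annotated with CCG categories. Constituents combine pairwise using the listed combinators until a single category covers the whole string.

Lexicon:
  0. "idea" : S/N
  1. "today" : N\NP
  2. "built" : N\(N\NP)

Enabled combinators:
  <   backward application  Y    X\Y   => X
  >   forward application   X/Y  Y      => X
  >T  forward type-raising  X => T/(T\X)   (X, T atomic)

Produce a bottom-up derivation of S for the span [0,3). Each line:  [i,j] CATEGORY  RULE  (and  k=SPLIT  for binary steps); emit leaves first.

[0,3] S   >
  [0,1] "idea" : S/N
  [1,3] N   <
    [1,2] "today" : N\NP
    [2,3] "built" : N\(N\NP)

[0,1] S/N  lex  "idea"
[1,2] N\NP  lex  "today"
[2,3] N\(N\NP)  lex  "built"
[1,3] N  <  k=2
[0,3] S  >  k=1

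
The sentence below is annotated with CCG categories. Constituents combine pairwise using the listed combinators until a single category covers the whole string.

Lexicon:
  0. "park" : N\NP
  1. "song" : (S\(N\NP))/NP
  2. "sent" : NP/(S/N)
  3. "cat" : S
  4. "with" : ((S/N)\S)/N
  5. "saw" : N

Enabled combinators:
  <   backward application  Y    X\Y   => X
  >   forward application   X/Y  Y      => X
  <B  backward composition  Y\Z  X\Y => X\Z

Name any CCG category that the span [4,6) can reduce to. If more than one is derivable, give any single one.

[0,6] S   <
  [0,1] "park" : N\NP
  [1,6] S\(N\NP)   >
    [1,2] "song" : (S\(N\NP))/NP
    [2,6] NP   >
      [2,3] "sent" : NP/(S/N)
      [3,6] S/N   <
        [3,4] "cat" : S
        [4,6] (S/N)\S   >
          [4,5] "with" : ((S/N)\S)/N
          [5,6] "saw" : N

(S/N)\S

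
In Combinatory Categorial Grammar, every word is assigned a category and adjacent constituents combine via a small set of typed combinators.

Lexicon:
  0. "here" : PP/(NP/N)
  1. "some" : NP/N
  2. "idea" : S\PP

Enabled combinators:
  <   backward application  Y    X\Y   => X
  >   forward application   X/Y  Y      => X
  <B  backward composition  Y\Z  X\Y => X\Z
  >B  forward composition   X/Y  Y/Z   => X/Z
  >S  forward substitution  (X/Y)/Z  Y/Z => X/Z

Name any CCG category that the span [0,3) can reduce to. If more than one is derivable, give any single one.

[0,3] S   <
  [0,2] PP   >
    [0,1] "here" : PP/(NP/N)
    [1,2] "some" : NP/N
  [2,3] "idea" : S\PP

S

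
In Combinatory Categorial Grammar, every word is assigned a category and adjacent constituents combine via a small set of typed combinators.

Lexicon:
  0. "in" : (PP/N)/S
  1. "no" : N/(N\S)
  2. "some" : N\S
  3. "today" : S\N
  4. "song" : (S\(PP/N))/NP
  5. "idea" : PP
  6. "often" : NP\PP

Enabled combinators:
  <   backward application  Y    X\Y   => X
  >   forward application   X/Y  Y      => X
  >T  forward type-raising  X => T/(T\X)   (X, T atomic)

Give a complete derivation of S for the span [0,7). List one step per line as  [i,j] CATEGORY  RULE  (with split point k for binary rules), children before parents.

[0,1] (PP/N)/S  lex  "in"
[1,2] N/(N\S)  lex  "no"
[2,3] N\S  lex  "some"
[1,3] N  >  k=2
[3,4] S\N  lex  "today"
[1,4] S  <  k=3
[0,4] PP/N  >  k=1
[4,5] (S\(PP/N))/NP  lex  "song"
[5,6] PP  lex  "idea"
[6,7] NP\PP  lex  "often"
[5,7] NP  <  k=6
[4,7] S\(PP/N)  >  k=5
[0,7] S  <  k=4

[0,7] S   <
  [0,4] PP/N   >
    [0,1] "in" : (PP/N)/S
    [1,4] S   <
      [1,3] N   >
        [1,2] "no" : N/(N\S)
        [2,3] "some" : N\S
      [3,4] "today" : S\N
  [4,7] S\(PP/N)   >
    [4,5] "song" : (S\(PP/N))/NP
    [5,7] NP   <
      [5,6] "idea" : PP
      [6,7] "often" : NP\PP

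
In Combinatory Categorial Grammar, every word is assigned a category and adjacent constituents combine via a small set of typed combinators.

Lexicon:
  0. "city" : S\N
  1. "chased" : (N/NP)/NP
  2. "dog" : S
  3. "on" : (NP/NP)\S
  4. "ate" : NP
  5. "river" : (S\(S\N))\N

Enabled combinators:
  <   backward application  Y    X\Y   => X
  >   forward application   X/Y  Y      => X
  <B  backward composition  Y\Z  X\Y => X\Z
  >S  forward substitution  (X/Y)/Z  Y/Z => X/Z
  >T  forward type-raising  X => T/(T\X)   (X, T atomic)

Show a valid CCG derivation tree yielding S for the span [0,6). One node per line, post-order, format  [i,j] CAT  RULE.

[0,1] S\N  lex  "city"
[1,2] (N/NP)/NP  lex  "chased"
[2,3] S  lex  "dog"
[3,4] (NP/NP)\S  lex  "on"
[2,4] NP/NP  <  k=3
[1,4] N/NP  >S  k=2
[4,5] NP  lex  "ate"
[1,5] N  >  k=4
[5,6] (S\(S\N))\N  lex  "river"
[1,6] S\(S\N)  <  k=5
[0,6] S  <  k=1

[0,6] S   <
  [0,1] "city" : S\N
  [1,6] S\(S\N)   <
    [1,5] N   >
      [1,4] N/NP   >S
        [1,2] "chased" : (N/NP)/NP
        [2,4] NP/NP   <
          [2,3] "dog" : S
          [3,4] "on" : (NP/NP)\S
      [4,5] "ate" : NP
    [5,6] "river" : (S\(S\N))\N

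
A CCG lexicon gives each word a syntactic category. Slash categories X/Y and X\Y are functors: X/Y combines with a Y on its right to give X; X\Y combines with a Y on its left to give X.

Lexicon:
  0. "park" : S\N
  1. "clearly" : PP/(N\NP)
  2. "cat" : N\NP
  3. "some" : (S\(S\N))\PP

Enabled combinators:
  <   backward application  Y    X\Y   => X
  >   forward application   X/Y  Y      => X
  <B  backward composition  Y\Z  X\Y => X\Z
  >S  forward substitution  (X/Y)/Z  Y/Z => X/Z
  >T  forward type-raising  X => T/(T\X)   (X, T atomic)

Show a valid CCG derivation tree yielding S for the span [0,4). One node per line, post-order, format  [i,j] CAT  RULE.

[0,4] S   <
  [0,1] "park" : S\N
  [1,4] S\(S\N)   <
    [1,3] PP   >
      [1,2] "clearly" : PP/(N\NP)
      [2,3] "cat" : N\NP
    [3,4] "some" : (S\(S\N))\PP

[0,1] S\N  lex  "park"
[1,2] PP/(N\NP)  lex  "clearly"
[2,3] N\NP  lex  "cat"
[1,3] PP  >  k=2
[3,4] (S\(S\N))\PP  lex  "some"
[1,4] S\(S\N)  <  k=3
[0,4] S  <  k=1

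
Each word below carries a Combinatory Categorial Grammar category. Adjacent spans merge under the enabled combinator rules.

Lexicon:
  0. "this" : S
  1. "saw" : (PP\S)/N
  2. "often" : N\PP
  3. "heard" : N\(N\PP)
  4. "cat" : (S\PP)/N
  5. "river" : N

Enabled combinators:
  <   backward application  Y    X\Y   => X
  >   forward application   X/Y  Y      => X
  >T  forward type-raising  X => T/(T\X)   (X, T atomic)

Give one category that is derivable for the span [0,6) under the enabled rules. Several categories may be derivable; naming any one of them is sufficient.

S

[0,6] S   <
  [0,4] PP   >
    [0,1] PP/(PP\S)   >T
      [0,1] "this" : S
    [1,4] PP\S   >
      [1,2] "saw" : (PP\S)/N
      [2,4] N   <
        [2,3] "often" : N\PP
        [3,4] "heard" : N\(N\PP)
  [4,6] S\PP   >
    [4,5] "cat" : (S\PP)/N
    [5,6] "river" : N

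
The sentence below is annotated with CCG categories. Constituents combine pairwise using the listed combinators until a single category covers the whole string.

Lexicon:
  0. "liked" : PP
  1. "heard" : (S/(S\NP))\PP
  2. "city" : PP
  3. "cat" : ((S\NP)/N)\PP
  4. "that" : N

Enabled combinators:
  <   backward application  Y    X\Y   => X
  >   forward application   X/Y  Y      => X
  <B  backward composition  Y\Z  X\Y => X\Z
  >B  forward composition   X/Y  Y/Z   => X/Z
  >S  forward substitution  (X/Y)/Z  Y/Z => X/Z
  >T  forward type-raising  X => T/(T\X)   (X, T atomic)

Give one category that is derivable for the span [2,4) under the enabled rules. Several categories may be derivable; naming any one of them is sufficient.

[0,5] S   >
  [0,2] S/(S\NP)   <
    [0,1] "liked" : PP
    [1,2] "heard" : (S/(S\NP))\PP
  [2,5] S\NP   >
    [2,4] (S\NP)/N   <
      [2,3] "city" : PP
      [3,4] "cat" : ((S\NP)/N)\PP
    [4,5] "that" : N

(S\NP)/N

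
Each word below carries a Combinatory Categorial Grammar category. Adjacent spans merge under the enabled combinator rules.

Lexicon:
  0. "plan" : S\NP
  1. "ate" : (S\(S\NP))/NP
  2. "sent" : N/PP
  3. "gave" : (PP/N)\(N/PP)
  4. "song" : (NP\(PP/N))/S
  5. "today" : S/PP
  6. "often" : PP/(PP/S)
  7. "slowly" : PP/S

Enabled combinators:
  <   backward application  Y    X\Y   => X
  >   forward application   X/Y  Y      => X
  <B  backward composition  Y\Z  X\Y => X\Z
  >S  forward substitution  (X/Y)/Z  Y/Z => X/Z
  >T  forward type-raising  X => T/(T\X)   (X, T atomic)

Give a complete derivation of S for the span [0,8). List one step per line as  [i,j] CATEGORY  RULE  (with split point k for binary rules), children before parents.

[0,8] S   <
  [0,1] "plan" : S\NP
  [1,8] S\(S\NP)   >
    [1,2] "ate" : (S\(S\NP))/NP
    [2,8] NP   <
      [2,4] PP/N   <
        [2,3] "sent" : N/PP
        [3,4] "gave" : (PP/N)\(N/PP)
      [4,8] NP\(PP/N)   >
        [4,5] "song" : (NP\(PP/N))/S
        [5,8] S   >
          [5,6] "today" : S/PP
          [6,8] PP   >
            [6,7] "often" : PP/(PP/S)
            [7,8] "slowly" : PP/S

[0,1] S\NP  lex  "plan"
[1,2] (S\(S\NP))/NP  lex  "ate"
[2,3] N/PP  lex  "sent"
[3,4] (PP/N)\(N/PP)  lex  "gave"
[2,4] PP/N  <  k=3
[4,5] (NP\(PP/N))/S  lex  "song"
[5,6] S/PP  lex  "today"
[6,7] PP/(PP/S)  lex  "often"
[7,8] PP/S  lex  "slowly"
[6,8] PP  >  k=7
[5,8] S  >  k=6
[4,8] NP\(PP/N)  >  k=5
[2,8] NP  <  k=4
[1,8] S\(S\NP)  >  k=2
[0,8] S  <  k=1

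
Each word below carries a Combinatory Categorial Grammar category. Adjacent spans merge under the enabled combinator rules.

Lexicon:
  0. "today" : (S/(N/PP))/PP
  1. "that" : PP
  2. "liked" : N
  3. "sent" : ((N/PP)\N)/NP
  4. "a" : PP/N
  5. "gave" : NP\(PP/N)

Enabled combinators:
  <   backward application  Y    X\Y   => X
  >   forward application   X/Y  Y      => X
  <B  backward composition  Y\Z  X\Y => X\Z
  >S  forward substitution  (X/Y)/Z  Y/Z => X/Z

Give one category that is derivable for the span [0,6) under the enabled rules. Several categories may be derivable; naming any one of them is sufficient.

S

[0,6] S   >
  [0,2] S/(N/PP)   >
    [0,1] "today" : (S/(N/PP))/PP
    [1,2] "that" : PP
  [2,6] N/PP   <
    [2,3] "liked" : N
    [3,6] (N/PP)\N   >
      [3,4] "sent" : ((N/PP)\N)/NP
      [4,6] NP   <
        [4,5] "a" : PP/N
        [5,6] "gave" : NP\(PP/N)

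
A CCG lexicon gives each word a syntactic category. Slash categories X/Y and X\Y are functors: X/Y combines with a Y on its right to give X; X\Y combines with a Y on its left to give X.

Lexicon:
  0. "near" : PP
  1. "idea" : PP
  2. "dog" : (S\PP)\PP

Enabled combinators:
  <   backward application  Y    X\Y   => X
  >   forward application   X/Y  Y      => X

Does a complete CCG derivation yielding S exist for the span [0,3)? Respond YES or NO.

[0,3] S   <
  [0,1] "near" : PP
  [1,3] S\PP   <
    [1,2] "idea" : PP
    [2,3] "dog" : (S\PP)\PP

YES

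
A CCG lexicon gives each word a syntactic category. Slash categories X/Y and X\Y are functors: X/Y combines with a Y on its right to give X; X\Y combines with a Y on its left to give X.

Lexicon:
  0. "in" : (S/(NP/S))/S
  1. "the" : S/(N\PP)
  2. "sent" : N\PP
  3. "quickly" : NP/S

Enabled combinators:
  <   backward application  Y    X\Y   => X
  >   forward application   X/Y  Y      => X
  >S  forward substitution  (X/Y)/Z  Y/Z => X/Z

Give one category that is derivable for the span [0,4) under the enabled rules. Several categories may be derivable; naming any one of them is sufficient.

S

[0,4] S   >
  [0,3] S/(NP/S)   >
    [0,1] "in" : (S/(NP/S))/S
    [1,3] S   >
      [1,2] "the" : S/(N\PP)
      [2,3] "sent" : N\PP
  [3,4] "quickly" : NP/S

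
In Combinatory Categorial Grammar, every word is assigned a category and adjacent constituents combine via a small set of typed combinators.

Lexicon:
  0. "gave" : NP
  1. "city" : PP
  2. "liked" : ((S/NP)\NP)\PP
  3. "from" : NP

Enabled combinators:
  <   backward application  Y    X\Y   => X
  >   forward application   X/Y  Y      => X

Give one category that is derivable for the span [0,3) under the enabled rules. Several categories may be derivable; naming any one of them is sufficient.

[0,4] S   >
  [0,3] S/NP   <
    [0,1] "gave" : NP
    [1,3] (S/NP)\NP   <
      [1,2] "city" : PP
      [2,3] "liked" : ((S/NP)\NP)\PP
  [3,4] "from" : NP

S/NP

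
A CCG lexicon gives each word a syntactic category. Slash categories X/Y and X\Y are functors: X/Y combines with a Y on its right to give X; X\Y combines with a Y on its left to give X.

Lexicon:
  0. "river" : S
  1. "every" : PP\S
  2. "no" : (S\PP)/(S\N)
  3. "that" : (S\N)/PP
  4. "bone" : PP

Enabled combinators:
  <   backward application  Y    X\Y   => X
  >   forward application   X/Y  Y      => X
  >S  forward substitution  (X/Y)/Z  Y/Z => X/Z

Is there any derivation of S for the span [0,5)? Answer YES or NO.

YES

[0,5] S   <
  [0,2] PP   <
    [0,1] "river" : S
    [1,2] "every" : PP\S
  [2,5] S\PP   >
    [2,3] "no" : (S\PP)/(S\N)
    [3,5] S\N   >
      [3,4] "that" : (S\N)/PP
      [4,5] "bone" : PP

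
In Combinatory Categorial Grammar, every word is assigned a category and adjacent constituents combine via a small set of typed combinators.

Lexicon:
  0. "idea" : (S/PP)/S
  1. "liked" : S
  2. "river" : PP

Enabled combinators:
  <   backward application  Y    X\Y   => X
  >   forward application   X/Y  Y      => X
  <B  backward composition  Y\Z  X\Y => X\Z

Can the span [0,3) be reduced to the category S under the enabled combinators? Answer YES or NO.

[0,3] S   >
  [0,2] S/PP   >
    [0,1] "idea" : (S/PP)/S
    [1,2] "liked" : S
  [2,3] "river" : PP

YES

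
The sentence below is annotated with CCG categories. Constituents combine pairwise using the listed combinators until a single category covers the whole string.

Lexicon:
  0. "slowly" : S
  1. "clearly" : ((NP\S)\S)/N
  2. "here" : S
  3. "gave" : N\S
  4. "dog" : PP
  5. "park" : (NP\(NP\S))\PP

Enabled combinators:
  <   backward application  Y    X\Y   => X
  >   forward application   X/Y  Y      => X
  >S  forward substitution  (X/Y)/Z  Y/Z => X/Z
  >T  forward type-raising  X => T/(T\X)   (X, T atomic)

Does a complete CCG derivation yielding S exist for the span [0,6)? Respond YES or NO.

S ((NP\S)\S)/N S N\S PP (NP\(NP\S))\PP
CKY chart[0,6] = {N/(N\NP), NP, NP/(NP\NP), PP/(PP\NP), S/(S\NP)}; S ∉ chart

NO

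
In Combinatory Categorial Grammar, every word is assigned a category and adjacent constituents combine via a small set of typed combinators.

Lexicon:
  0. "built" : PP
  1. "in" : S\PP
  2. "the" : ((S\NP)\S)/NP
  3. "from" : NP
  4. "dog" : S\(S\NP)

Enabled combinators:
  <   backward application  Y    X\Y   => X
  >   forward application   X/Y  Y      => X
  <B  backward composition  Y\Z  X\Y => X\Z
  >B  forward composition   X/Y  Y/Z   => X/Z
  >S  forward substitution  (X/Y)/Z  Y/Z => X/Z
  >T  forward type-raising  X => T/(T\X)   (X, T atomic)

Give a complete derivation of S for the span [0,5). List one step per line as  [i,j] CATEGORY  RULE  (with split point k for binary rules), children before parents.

[0,1] PP  lex  "built"
[0,1] S/(S\PP)  >T
[1,2] S\PP  lex  "in"
[0,2] S  >  k=1
[2,3] ((S\NP)\S)/NP  lex  "the"
[3,4] NP  lex  "from"
[2,4] (S\NP)\S  >  k=3
[0,4] S\NP  <  k=2
[4,5] S\(S\NP)  lex  "dog"
[0,5] S  <  k=4

[0,5] S   <
  [0,4] S\NP   <
    [0,2] S   >
      [0,1] S/(S\PP)   >T
        [0,1] "built" : PP
      [1,2] "in" : S\PP
    [2,4] (S\NP)\S   >
      [2,3] "the" : ((S\NP)\S)/NP
      [3,4] "from" : NP
  [4,5] "dog" : S\(S\NP)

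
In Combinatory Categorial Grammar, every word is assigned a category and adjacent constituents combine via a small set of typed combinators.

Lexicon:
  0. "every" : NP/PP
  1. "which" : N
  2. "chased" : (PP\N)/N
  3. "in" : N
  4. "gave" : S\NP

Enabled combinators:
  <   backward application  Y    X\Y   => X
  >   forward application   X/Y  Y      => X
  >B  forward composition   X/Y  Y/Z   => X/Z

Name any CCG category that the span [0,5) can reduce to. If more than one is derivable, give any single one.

S

[0,5] S   <
  [0,4] NP   >
    [0,1] "every" : NP/PP
    [1,4] PP   <
      [1,2] "which" : N
      [2,4] PP\N   >
        [2,3] "chased" : (PP\N)/N
        [3,4] "in" : N
  [4,5] "gave" : S\NP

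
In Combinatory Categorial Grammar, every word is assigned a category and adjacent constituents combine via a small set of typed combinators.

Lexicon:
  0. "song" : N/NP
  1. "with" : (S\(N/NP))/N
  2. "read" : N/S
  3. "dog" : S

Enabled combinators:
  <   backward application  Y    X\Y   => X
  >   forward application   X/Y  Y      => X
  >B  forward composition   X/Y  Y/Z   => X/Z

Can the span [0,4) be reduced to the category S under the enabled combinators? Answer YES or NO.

[0,4] S   <
  [0,1] "song" : N/NP
  [1,4] S\(N/NP)   >
    [1,2] "with" : (S\(N/NP))/N
    [2,4] N   >
      [2,3] "read" : N/S
      [3,4] "dog" : S

YES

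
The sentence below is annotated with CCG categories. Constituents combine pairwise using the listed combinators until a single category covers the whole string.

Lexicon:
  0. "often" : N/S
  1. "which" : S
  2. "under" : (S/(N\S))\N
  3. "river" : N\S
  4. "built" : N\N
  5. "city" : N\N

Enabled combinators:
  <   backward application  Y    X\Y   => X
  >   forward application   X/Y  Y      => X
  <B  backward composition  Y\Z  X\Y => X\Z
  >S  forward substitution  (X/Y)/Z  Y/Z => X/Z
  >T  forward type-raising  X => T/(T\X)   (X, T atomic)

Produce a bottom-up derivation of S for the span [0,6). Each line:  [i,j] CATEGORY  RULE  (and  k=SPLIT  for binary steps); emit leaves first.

[0,1] N/S  lex  "often"
[1,2] S  lex  "which"
[0,2] N  >  k=1
[2,3] (S/(N\S))\N  lex  "under"
[0,3] S/(N\S)  <  k=2
[3,4] N\S  lex  "river"
[4,5] N\N  lex  "built"
[3,5] N\S  <B  k=4
[5,6] N\N  lex  "city"
[3,6] N\S  <B  k=5
[0,6] S  >  k=3

[0,6] S   >
  [0,3] S/(N\S)   <
    [0,2] N   >
      [0,1] "often" : N/S
      [1,2] "which" : S
    [2,3] "under" : (S/(N\S))\N
  [3,6] N\S   <B
    [3,5] N\S   <B
      [3,4] "river" : N\S
      [4,5] "built" : N\N
    [5,6] "city" : N\N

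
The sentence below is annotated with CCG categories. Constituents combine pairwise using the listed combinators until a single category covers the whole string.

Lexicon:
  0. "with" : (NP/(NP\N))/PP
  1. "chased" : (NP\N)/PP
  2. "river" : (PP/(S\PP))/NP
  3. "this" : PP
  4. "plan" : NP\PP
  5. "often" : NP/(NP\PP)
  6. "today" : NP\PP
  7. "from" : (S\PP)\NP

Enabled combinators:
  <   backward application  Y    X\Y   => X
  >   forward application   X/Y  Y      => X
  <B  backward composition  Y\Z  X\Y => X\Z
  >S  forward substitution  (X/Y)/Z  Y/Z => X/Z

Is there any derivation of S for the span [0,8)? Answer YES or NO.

(NP/(NP\N))/PP (NP\N)/PP (PP/(S\PP))/NP PP NP\PP NP/(NP\PP) NP\PP (S\PP)\NP
CKY chart[0,8] = {NP}; S ∉ chart

NO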